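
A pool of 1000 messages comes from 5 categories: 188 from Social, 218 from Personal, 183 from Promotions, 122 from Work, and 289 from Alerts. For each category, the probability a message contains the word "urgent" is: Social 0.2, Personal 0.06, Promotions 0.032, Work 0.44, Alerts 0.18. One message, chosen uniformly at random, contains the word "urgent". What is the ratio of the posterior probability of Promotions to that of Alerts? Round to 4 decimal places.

Prior × likelihood for each hypothesis:
  Social: 0.188 × 0.2 = 0.0376
  Personal: 0.218 × 0.06 = 0.01308
  Promotions: 0.183 × 0.032 = 0.005856
  Work: 0.122 × 0.44 = 0.05368
  Alerts: 0.289 × 0.18 = 0.05202
Sum = 0.162236.
The ratio is 0.005856 / 0.05202 (the normalizer cancels) = 0.1126.

0.1126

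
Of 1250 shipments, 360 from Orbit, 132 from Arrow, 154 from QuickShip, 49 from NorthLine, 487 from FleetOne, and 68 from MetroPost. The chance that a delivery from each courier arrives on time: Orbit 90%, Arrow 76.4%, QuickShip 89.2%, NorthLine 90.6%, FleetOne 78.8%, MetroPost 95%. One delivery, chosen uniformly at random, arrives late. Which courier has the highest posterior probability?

FleetOne

Taking complements, P(late | each) = Orbit 0.1, Arrow 0.236, QuickShip 0.108, NorthLine 0.094, FleetOne 0.212, MetroPost 0.05.
Unnormalized posteriors (prior × likelihood):
  Orbit: 0.288 × 0.1 = 0.0288
  Arrow: 0.1056 × 0.236 = 0.0249216
  QuickShip: 0.1232 × 0.108 = 0.0133056
  NorthLine: 0.0392 × 0.094 = 0.0036848
  FleetOne: 0.3896 × 0.212 = 0.0825952
  MetroPost: 0.0544 × 0.05 = 0.00272
Normalizing constant = 0.1560272.
Largest term belongs to FleetOne, so FleetOne is most probable.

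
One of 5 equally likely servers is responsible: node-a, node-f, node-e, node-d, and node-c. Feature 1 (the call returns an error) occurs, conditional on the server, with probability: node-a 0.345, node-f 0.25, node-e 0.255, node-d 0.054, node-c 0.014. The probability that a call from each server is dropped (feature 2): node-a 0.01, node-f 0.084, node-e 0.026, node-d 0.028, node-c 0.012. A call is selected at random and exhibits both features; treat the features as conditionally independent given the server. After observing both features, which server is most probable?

node-f

Since the prior is uniform, the posterior is proportional to the likelihood:
  node-a: 0.345 × 0.01 = 0.00345
  node-f: 0.25 × 0.084 = 0.021
  node-e: 0.255 × 0.026 = 0.00663
  node-d: 0.054 × 0.028 = 0.001512
  node-c: 0.014 × 0.012 = 0.000168
Sum = 0.03276.
Largest term belongs to node-f, so node-f is most probable.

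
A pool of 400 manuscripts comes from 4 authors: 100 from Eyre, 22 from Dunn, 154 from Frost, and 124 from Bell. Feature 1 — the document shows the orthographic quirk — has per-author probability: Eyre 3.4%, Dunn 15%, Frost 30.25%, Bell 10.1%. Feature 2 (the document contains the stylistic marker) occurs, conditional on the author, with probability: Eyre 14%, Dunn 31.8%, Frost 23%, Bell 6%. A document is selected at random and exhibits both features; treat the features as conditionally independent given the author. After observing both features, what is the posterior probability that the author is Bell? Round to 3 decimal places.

0.058

By Bayes' rule, posterior ∝ prior × likelihood:
  Eyre: 0.25 × 0.034 × 0.14 = 0.00119
  Dunn: 0.055 × 0.15 × 0.318 = 0.0026235
  Frost: 0.385 × 0.3025 × 0.23 = 0.026786375
  Bell: 0.31 × 0.101 × 0.06 = 0.0018786
Normalizing constant = 0.032478475.
P(Bell | evidence) = 0.0018786 / 0.032478475 ≈ 0.058.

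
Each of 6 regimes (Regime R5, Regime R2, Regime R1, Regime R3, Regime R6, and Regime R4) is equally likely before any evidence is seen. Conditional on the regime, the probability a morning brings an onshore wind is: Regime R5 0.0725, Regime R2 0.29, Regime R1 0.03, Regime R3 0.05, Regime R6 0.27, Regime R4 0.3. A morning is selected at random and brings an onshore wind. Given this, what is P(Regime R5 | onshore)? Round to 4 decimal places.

0.0716

With a uniform prior (1/6 each), posterior ∝ likelihood:
  Regime R5: 0.0725
  Regime R2: 0.29
  Regime R1: 0.03
  Regime R3: 0.05
  Regime R6: 0.27
  Regime R4: 0.3
Normalizing constant = 1.0125.
P(Regime R5 | evidence) = 0.0725 / 1.0125 ≈ 0.0716.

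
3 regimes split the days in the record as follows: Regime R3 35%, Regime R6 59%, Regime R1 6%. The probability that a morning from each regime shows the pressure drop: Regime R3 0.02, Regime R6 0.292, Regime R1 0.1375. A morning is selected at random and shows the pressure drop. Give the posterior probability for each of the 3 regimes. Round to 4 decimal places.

Prior × likelihood for each hypothesis:
  Regime R3: 0.35 × 0.02 = 0.007
  Regime R6: 0.59 × 0.292 = 0.17228
  Regime R1: 0.06 × 0.1375 = 0.00825
Normalizing constant = 0.18753.
P(Regime R3 | drop) = 0.007/0.18753 ≈ 0.0373
P(Regime R6 | drop) = 0.17228/0.18753 ≈ 0.9187
P(Regime R1 | drop) = 0.00825/0.18753 ≈ 0.0440
(Check: 0.0373+0.9187+0.0440 = 1.0000.)

Regime R3 0.0373, Regime R6 0.9187, Regime R1 0.0440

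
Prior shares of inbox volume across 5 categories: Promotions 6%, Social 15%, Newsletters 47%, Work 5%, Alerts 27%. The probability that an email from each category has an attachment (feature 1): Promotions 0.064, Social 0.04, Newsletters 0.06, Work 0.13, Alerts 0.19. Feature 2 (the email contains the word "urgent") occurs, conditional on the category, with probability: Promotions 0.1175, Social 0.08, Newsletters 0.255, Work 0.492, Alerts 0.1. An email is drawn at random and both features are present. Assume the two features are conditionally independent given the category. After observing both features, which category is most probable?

Newsletters

Unnormalized posteriors (prior × likelihood):
  Promotions: 0.06 × 0.064 × 0.1175 = 0.0004512
  Social: 0.15 × 0.04 × 0.08 = 0.00048
  Newsletters: 0.47 × 0.06 × 0.255 = 0.007191
  Work: 0.05 × 0.13 × 0.492 = 0.003198
  Alerts: 0.27 × 0.19 × 0.1 = 0.00513
Sum = 0.0164502.
Largest term belongs to Newsletters, so Newsletters is most probable.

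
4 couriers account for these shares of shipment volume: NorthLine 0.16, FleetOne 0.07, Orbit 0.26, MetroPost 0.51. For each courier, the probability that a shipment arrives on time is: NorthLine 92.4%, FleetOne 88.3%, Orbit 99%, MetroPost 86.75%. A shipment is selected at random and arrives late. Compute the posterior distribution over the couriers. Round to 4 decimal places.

NorthLine 0.1343, FleetOne 0.0905, Orbit 0.0287, MetroPost 0.7465

Taking complements, P(late | each) = NorthLine 0.076, FleetOne 0.117, Orbit 0.01, MetroPost 0.1325.
Unnormalized posteriors (prior × likelihood):
  NorthLine: 0.16 × 0.076 = 0.01216
  FleetOne: 0.07 × 0.117 = 0.00819
  Orbit: 0.26 × 0.01 = 0.0026
  MetroPost: 0.51 × 0.1325 = 0.067575
Total = 0.090525.
P(NorthLine | late) = 0.01216/0.090525 ≈ 0.1343
P(FleetOne | late) = 0.00819/0.090525 ≈ 0.0905
P(Orbit | late) = 0.0026/0.090525 ≈ 0.0287
P(MetroPost | late) = 0.067575/0.090525 ≈ 0.7465
(Check: 0.1343+0.0905+0.0287+0.7465 = 1.0000.)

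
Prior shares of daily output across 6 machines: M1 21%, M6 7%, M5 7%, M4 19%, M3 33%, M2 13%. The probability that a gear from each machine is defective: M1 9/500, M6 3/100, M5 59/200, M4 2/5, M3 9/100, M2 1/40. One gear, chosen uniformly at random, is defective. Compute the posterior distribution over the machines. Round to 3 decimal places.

Unnormalized posteriors (prior × likelihood):
  M1: 0.21 × 0.018 = 0.00378
  M6: 0.07 × 0.03 = 0.0021
  M5: 0.07 × 0.295 = 0.02065
  M4: 0.19 × 0.4 = 0.076
  M3: 0.33 × 0.09 = 0.0297
  M2: 0.13 × 0.025 = 0.00325
Total = 0.13548.
P(M1 | defective) = 0.00378/0.13548 ≈ 0.028
P(M6 | defective) = 0.0021/0.13548 ≈ 0.016
P(M5 | defective) = 0.02065/0.13548 ≈ 0.152
P(M4 | defective) = 0.076/0.13548 ≈ 0.561
P(M3 | defective) = 0.0297/0.13548 ≈ 0.219
P(M2 | defective) = 0.00325/0.13548 ≈ 0.024
(Check: 0.028+0.016+0.152+0.561+0.219+0.024 = 1.000.)

M1 0.028, M6 0.016, M5 0.152, M4 0.561, M3 0.219, M2 0.024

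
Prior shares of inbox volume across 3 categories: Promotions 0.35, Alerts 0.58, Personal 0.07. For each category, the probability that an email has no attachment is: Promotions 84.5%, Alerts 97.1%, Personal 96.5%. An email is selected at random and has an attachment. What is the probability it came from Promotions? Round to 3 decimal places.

0.738

Taking complements, P(attachment | each) = Promotions 0.155, Alerts 0.029, Personal 0.035.
By Bayes' rule, posterior ∝ prior × likelihood:
  Promotions: 0.35 × 0.155 = 0.05425
  Alerts: 0.58 × 0.029 = 0.01682
  Personal: 0.07 × 0.035 = 0.00245
Normalizing constant = 0.07352.
P(Promotions | evidence) = 0.05425 / 0.07352 ≈ 0.738.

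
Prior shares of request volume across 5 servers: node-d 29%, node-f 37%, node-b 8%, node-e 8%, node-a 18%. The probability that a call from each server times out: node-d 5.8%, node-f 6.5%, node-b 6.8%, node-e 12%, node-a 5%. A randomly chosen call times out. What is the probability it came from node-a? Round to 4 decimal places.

0.1387

Unnormalized posteriors (prior × likelihood):
  node-d: 0.29 × 0.058 = 0.01682
  node-f: 0.37 × 0.065 = 0.02405
  node-b: 0.08 × 0.068 = 0.00544
  node-e: 0.08 × 0.12 = 0.0096
  node-a: 0.18 × 0.05 = 0.009
Total = 0.06491.
P(node-a | evidence) = 0.009 / 0.06491 ≈ 0.1387.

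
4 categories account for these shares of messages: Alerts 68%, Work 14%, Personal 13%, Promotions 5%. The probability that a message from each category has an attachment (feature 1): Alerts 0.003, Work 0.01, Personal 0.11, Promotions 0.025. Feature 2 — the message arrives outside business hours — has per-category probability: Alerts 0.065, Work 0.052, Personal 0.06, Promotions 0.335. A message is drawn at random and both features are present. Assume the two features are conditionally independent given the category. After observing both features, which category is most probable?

By Bayes' rule, posterior ∝ prior × likelihood:
  Alerts: 0.68 × 0.003 × 0.065 = 0.0001326
  Work: 0.14 × 0.01 × 0.052 = 0.0000728
  Personal: 0.13 × 0.11 × 0.06 = 0.000858
  Promotions: 0.05 × 0.025 × 0.335 = 0.00041875
Sum = 0.00148215.
Largest term belongs to Personal, so Personal is most probable.

Personal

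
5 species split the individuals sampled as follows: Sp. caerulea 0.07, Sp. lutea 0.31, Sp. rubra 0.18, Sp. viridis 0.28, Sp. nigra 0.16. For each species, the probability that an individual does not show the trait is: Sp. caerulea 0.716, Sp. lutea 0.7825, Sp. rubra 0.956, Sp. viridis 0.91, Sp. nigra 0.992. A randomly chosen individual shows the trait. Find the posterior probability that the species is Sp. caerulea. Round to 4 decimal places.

Taking complements, P(trait | each) = Sp. caerulea 0.284, Sp. lutea 0.2175, Sp. rubra 0.044, Sp. viridis 0.09, Sp. nigra 0.008.
Unnormalized posteriors (prior × likelihood):
  Sp. caerulea: 0.07 × 0.284 = 0.01988
  Sp. lutea: 0.31 × 0.2175 = 0.067425
  Sp. rubra: 0.18 × 0.044 = 0.00792
  Sp. viridis: 0.28 × 0.09 = 0.0252
  Sp. nigra: 0.16 × 0.008 = 0.00128
Normalizing constant = 0.121705.
P(Sp. caerulea | evidence) = 0.01988 / 0.121705 ≈ 0.1633.

0.1633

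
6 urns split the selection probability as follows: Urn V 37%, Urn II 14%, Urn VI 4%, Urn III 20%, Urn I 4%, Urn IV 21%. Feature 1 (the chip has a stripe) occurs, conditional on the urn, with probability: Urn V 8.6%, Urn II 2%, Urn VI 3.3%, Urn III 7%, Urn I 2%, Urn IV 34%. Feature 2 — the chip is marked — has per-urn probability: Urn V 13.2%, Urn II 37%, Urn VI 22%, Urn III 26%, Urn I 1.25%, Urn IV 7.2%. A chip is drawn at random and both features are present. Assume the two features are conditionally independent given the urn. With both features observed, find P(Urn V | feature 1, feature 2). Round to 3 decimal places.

0.293

Unnormalized posteriors (prior × likelihood):
  Urn V: 0.37 × 0.086 × 0.132 = 0.00420024
  Urn II: 0.14 × 0.02 × 0.37 = 0.001036
  Urn VI: 0.04 × 0.033 × 0.22 = 0.0002904
  Urn III: 0.2 × 0.07 × 0.26 = 0.00364
  Urn I: 0.04 × 0.02 × 0.0125 = 0.00001
  Urn IV: 0.21 × 0.34 × 0.072 = 0.0051408
Sum = 0.01431744.
P(Urn V | evidence) = 0.00420024 / 0.01431744 ≈ 0.293.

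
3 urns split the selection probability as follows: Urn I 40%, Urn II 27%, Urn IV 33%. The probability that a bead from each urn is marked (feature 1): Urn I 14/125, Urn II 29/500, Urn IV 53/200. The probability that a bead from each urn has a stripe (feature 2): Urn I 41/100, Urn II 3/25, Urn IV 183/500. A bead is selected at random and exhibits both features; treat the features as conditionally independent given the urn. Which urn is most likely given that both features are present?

Urn IV

Unnormalized posteriors (prior × likelihood):
  Urn I: 0.4 × 0.112 × 0.41 = 0.018368
  Urn II: 0.27 × 0.058 × 0.12 = 0.0018792
  Urn IV: 0.33 × 0.265 × 0.366 = 0.0320067
Sum = 0.0522539.
Largest term belongs to Urn IV, so Urn IV is most probable.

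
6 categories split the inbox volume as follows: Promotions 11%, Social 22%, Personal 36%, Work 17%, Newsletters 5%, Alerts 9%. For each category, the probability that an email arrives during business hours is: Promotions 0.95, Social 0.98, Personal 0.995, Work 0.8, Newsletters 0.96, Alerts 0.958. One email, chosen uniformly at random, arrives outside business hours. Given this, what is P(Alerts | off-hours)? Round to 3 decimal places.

Taking complements, P(off-hours | each) = Promotions 0.05, Social 0.02, Personal 0.005, Work 0.2, Newsletters 0.04, Alerts 0.042.
Unnormalized posteriors (prior × likelihood):
  Promotions: 0.11 × 0.05 = 0.0055
  Social: 0.22 × 0.02 = 0.0044
  Personal: 0.36 × 0.005 = 0.0018
  Work: 0.17 × 0.2 = 0.034
  Newsletters: 0.05 × 0.04 = 0.002
  Alerts: 0.09 × 0.042 = 0.00378
Total = 0.05148.
P(Alerts | evidence) = 0.00378 / 0.05148 ≈ 0.073.

0.073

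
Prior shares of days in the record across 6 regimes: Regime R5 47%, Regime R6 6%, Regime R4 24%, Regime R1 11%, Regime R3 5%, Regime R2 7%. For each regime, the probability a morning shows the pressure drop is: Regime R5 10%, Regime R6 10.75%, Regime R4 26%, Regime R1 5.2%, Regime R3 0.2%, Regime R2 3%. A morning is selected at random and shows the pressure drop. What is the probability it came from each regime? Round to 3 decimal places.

Unnormalized posteriors (prior × likelihood):
  Regime R5: 0.47 × 0.1 = 0.047
  Regime R6: 0.06 × 0.1075 = 0.00645
  Regime R4: 0.24 × 0.26 = 0.0624
  Regime R1: 0.11 × 0.052 = 0.00572
  Regime R3: 0.05 × 0.002 = 0.0001
  Regime R2: 0.07 × 0.03 = 0.0021
Sum = 0.12377.
P(Regime R5 | drop) = 0.047/0.12377 ≈ 0.380
P(Regime R6 | drop) = 0.00645/0.12377 ≈ 0.052
P(Regime R4 | drop) = 0.0624/0.12377 ≈ 0.504
P(Regime R1 | drop) = 0.00572/0.12377 ≈ 0.046
P(Regime R3 | drop) = 0.0001/0.12377 ≈ 0.001
P(Regime R2 | drop) = 0.0021/0.12377 ≈ 0.017

Regime R5 0.380, Regime R6 0.052, Regime R4 0.504, Regime R1 0.046, Regime R3 0.001, Regime R2 0.017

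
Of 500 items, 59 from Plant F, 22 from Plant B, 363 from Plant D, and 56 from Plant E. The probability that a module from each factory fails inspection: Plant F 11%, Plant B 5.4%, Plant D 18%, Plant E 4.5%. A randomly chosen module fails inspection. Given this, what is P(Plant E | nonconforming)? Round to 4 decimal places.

Prior × likelihood for each hypothesis:
  Plant F: 0.118 × 0.11 = 0.01298
  Plant B: 0.044 × 0.054 = 0.002376
  Plant D: 0.726 × 0.18 = 0.13068
  Plant E: 0.112 × 0.045 = 0.00504
Sum = 0.151076.
P(Plant E | evidence) = 0.00504 / 0.151076 ≈ 0.0334.

0.0334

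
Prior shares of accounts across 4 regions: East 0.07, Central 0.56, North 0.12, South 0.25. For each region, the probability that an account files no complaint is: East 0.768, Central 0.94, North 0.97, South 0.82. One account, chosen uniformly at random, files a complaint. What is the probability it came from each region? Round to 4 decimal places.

East 0.1650, Central 0.3413, North 0.0366, South 0.4571

Taking complements, P(complaint | each) = East 0.232, Central 0.06, North 0.03, South 0.18.
Compute prior × likelihood for every hypothesis:
  East: 0.07 × 0.232 = 0.01624
  Central: 0.56 × 0.06 = 0.0336
  North: 0.12 × 0.03 = 0.0036
  South: 0.25 × 0.18 = 0.045
Normalizing constant = 0.09844.
P(East | complaint) = 0.01624/0.09844 ≈ 0.1650
P(Central | complaint) = 0.0336/0.09844 ≈ 0.3413
P(North | complaint) = 0.0036/0.09844 ≈ 0.0366
P(South | complaint) = 0.045/0.09844 ≈ 0.4571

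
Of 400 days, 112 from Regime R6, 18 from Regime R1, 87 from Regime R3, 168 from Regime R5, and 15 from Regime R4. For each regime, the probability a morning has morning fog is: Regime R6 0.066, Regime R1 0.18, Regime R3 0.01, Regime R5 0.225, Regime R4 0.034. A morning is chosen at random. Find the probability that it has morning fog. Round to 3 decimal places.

0.125

By Bayes' rule, posterior ∝ prior × likelihood:
  Regime R6: 0.28 × 0.066 = 0.01848
  Regime R1: 0.045 × 0.18 = 0.0081
  Regime R3: 0.2175 × 0.01 = 0.002175
  Regime R5: 0.42 × 0.225 = 0.0945
  Regime R4: 0.0375 × 0.034 = 0.001275
P(fog) = 0.01848 + 0.0081 + 0.002175 + 0.0945 + 0.001275 = 0.12453 → 0.125.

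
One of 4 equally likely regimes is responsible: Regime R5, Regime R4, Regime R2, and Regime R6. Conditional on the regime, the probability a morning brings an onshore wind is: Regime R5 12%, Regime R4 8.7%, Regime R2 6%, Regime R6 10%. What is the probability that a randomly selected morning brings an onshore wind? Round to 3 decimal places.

0.092

Since the prior is uniform, the posterior is proportional to the likelihood:
  Regime R5: 0.12
  Regime R4: 0.087
  Regime R2: 0.06
  Regime R6: 0.1
P(onshore) = (1/4) × (0.12 + 0.087 + 0.06 + 0.1) = 0.367/4 ≈ 0.092.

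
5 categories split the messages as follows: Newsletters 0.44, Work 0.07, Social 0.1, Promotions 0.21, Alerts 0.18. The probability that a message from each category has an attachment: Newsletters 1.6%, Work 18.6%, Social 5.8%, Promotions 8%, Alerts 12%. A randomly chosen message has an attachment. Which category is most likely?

Unnormalized posteriors (prior × likelihood):
  Newsletters: 0.44 × 0.016 = 0.00704
  Work: 0.07 × 0.186 = 0.01302
  Social: 0.1 × 0.058 = 0.0058
  Promotions: 0.21 × 0.08 = 0.0168
  Alerts: 0.18 × 0.12 = 0.0216
Sum = 0.06426.
Largest term belongs to Alerts, so Alerts is most probable.

Alerts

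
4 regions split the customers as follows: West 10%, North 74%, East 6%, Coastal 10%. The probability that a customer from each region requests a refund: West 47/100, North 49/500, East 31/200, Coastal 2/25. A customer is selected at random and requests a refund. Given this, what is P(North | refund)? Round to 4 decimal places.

Prior × likelihood for each hypothesis:
  West: 0.1 × 0.47 = 0.047
  North: 0.74 × 0.098 = 0.07252
  East: 0.06 × 0.155 = 0.0093
  Coastal: 0.1 × 0.08 = 0.008
Total = 0.13682.
P(North | evidence) = 0.07252 / 0.13682 ≈ 0.5300.

0.5300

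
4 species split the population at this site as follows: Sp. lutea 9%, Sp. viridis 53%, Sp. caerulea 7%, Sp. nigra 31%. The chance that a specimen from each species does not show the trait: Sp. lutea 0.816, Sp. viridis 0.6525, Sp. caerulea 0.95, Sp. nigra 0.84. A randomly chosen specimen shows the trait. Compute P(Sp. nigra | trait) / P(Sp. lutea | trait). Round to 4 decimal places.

Taking complements, P(trait | each) = Sp. lutea 0.184, Sp. viridis 0.3475, Sp. caerulea 0.05, Sp. nigra 0.16.
Unnormalized posteriors (prior × likelihood):
  Sp. lutea: 0.09 × 0.184 = 0.01656
  Sp. viridis: 0.53 × 0.3475 = 0.184175
  Sp. caerulea: 0.07 × 0.05 = 0.0035
  Sp. nigra: 0.31 × 0.16 = 0.0496
Sum = 0.253835.
The ratio is 0.0496 / 0.01656 (the normalizer cancels) = 2.9952.

2.9952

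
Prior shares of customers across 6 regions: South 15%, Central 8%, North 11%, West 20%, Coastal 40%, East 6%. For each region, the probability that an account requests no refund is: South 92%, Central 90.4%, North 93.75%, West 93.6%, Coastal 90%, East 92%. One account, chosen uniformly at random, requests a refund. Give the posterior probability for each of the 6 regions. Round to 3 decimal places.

Taking complements, P(refund | each) = South 0.08, Central 0.096, North 0.0625, West 0.064, Coastal 0.1, East 0.08.
Unnormalized posteriors (prior × likelihood):
  South: 0.15 × 0.08 = 0.012
  Central: 0.08 × 0.096 = 0.00768
  North: 0.11 × 0.0625 = 0.006875
  West: 0.2 × 0.064 = 0.0128
  Coastal: 0.4 × 0.1 = 0.04
  East: 0.06 × 0.08 = 0.0048
Sum = 0.084155.
P(South | refund) = 0.012/0.084155 ≈ 0.143
P(Central | refund) = 0.00768/0.084155 ≈ 0.091
P(North | refund) = 0.006875/0.084155 ≈ 0.082
P(West | refund) = 0.0128/0.084155 ≈ 0.152
P(Coastal | refund) = 0.04/0.084155 ≈ 0.475
P(East | refund) = 0.0048/0.084155 ≈ 0.057

South 0.143, Central 0.091, North 0.082, West 0.152, Coastal 0.475, East 0.057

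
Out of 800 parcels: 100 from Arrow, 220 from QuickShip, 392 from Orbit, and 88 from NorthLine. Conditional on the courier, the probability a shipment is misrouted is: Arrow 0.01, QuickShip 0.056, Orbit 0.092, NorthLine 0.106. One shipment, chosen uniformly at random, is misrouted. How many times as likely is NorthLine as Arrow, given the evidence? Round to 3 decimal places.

9.328

By Bayes' rule, posterior ∝ prior × likelihood:
  Arrow: 0.125 × 0.01 = 0.00125
  QuickShip: 0.275 × 0.056 = 0.0154
  Orbit: 0.49 × 0.092 = 0.04508
  NorthLine: 0.11 × 0.106 = 0.01166
Sum = 0.07339.
The ratio is 0.01166 / 0.00125 (the normalizer cancels) = 9.328.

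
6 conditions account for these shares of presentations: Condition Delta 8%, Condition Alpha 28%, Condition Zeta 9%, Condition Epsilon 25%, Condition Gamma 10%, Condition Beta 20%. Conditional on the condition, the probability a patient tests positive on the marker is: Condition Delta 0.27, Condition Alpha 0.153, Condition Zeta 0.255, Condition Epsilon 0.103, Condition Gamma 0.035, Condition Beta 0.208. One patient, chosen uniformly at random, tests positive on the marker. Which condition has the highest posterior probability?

Condition Alpha

Prior × likelihood for each hypothesis:
  Condition Delta: 0.08 × 0.27 = 0.0216
  Condition Alpha: 0.28 × 0.153 = 0.04284
  Condition Zeta: 0.09 × 0.255 = 0.02295
  Condition Epsilon: 0.25 × 0.103 = 0.02575
  Condition Gamma: 0.1 × 0.035 = 0.0035
  Condition Beta: 0.2 × 0.208 = 0.0416
Normalizing constant = 0.15824.
Largest term belongs to Condition Alpha, so Condition Alpha is most probable.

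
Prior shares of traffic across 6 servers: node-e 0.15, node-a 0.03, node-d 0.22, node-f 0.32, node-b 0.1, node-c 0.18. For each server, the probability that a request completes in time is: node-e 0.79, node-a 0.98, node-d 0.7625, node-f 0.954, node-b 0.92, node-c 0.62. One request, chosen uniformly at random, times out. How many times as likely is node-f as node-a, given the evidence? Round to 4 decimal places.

Taking complements, P(timeout | each) = node-e 0.21, node-a 0.02, node-d 0.2375, node-f 0.046, node-b 0.08, node-c 0.38.
By Bayes' rule, posterior ∝ prior × likelihood:
  node-e: 0.15 × 0.21 = 0.0315
  node-a: 0.03 × 0.02 = 0.0006
  node-d: 0.22 × 0.2375 = 0.05225
  node-f: 0.32 × 0.046 = 0.01472
  node-b: 0.1 × 0.08 = 0.008
  node-c: 0.18 × 0.38 = 0.0684
Normalizing constant = 0.17547.
The ratio is 0.01472 / 0.0006 (the normalizer cancels) = 24.5333.

24.5333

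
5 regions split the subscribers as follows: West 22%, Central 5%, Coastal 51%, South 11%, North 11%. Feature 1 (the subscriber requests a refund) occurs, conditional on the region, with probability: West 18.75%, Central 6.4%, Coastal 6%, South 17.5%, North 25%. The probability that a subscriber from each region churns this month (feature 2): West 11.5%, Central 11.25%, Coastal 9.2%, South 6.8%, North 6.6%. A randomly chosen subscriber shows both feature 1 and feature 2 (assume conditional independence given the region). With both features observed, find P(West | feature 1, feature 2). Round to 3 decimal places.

0.430

Unnormalized posteriors (prior × likelihood):
  West: 0.22 × 0.1875 × 0.115 = 0.00474375
  Central: 0.05 × 0.064 × 0.1125 = 0.00036
  Coastal: 0.51 × 0.06 × 0.092 = 0.0028152
  South: 0.11 × 0.175 × 0.068 = 0.001309
  North: 0.11 × 0.25 × 0.066 = 0.001815
Sum = 0.01104295.
P(West | evidence) = 0.00474375 / 0.01104295 ≈ 0.430.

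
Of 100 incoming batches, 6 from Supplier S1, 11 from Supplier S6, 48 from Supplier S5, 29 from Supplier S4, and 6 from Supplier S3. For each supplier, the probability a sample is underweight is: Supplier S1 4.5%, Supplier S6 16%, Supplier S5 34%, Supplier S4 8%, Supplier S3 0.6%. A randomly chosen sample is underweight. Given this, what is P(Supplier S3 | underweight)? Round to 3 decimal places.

0.002

Unnormalized posteriors (prior × likelihood):
  Supplier S1: 0.06 × 0.045 = 0.0027
  Supplier S6: 0.11 × 0.16 = 0.0176
  Supplier S5: 0.48 × 0.34 = 0.1632
  Supplier S4: 0.29 × 0.08 = 0.0232
  Supplier S3: 0.06 × 0.006 = 0.00036
Total = 0.20706.
P(Supplier S3 | evidence) = 0.00036 / 0.20706 ≈ 0.002.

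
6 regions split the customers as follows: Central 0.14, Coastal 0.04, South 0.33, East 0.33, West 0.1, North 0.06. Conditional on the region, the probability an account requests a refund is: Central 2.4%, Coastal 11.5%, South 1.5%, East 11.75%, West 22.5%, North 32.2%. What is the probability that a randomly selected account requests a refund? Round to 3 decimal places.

Unnormalized posteriors (prior × likelihood):
  Central: 0.14 × 0.024 = 0.00336
  Coastal: 0.04 × 0.115 = 0.0046
  South: 0.33 × 0.015 = 0.00495
  East: 0.33 × 0.1175 = 0.038775
  West: 0.1 × 0.225 = 0.0225
  North: 0.06 × 0.322 = 0.01932
P(refund) = 0.00336 + 0.0046 + 0.00495 + 0.038775 + 0.0225 + 0.01932 = 0.093505 → 0.094.

0.094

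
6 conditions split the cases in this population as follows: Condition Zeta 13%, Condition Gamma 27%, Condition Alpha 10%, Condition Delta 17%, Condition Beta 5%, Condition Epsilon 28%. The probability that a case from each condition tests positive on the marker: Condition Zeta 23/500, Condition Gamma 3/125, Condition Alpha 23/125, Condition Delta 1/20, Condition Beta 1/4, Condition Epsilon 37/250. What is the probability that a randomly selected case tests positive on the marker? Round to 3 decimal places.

Compute prior × likelihood for every hypothesis:
  Condition Zeta: 0.13 × 0.046 = 0.00598
  Condition Gamma: 0.27 × 0.024 = 0.00648
  Condition Alpha: 0.1 × 0.184 = 0.0184
  Condition Delta: 0.17 × 0.05 = 0.0085
  Condition Beta: 0.05 × 0.25 = 0.0125
  Condition Epsilon: 0.28 × 0.148 = 0.04144
P(marker-positive) = 0.00598 + 0.00648 + 0.0184 + 0.0085 + 0.0125 + 0.04144 = 0.0933 → 0.093.

0.093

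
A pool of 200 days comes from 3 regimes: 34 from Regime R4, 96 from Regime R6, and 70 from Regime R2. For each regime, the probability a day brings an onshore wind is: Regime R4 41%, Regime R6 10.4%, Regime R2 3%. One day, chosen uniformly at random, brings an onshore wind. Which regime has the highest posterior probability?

By Bayes' rule, posterior ∝ prior × likelihood:
  Regime R4: 0.17 × 0.41 = 0.0697
  Regime R6: 0.48 × 0.104 = 0.04992
  Regime R2: 0.35 × 0.03 = 0.0105
Normalizing constant = 0.13012.
Largest term belongs to Regime R4, so Regime R4 is most probable.

Regime R4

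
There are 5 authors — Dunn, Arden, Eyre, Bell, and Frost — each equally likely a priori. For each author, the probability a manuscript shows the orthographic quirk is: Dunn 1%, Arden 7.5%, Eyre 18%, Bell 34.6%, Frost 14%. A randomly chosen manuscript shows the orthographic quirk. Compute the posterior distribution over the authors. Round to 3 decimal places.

Dunn 0.013, Arden 0.100, Eyre 0.240, Bell 0.461, Frost 0.186

With a uniform prior (1/5 each), posterior ∝ likelihood:
  Dunn: 0.01
  Arden: 0.075
  Eyre: 0.18
  Bell: 0.346
  Frost: 0.14
Total = 0.751.
P(Dunn | quirk) = 0.01/0.751 ≈ 0.013
P(Arden | quirk) = 0.075/0.751 ≈ 0.100
P(Eyre | quirk) = 0.18/0.751 ≈ 0.240
P(Bell | quirk) = 0.346/0.751 ≈ 0.461
P(Frost | quirk) = 0.14/0.751 ≈ 0.186
(Check: 0.013+0.100+0.240+0.461+0.186 = 1.000.)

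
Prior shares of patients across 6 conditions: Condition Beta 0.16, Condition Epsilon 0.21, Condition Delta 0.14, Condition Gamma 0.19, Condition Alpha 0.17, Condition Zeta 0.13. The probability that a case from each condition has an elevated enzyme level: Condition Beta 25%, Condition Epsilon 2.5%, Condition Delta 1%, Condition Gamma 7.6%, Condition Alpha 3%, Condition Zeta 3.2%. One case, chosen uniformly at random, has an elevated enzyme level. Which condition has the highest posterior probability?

Condition Beta

Unnormalized posteriors (prior × likelihood):
  Condition Beta: 0.16 × 0.25 = 0.04
  Condition Epsilon: 0.21 × 0.025 = 0.00525
  Condition Delta: 0.14 × 0.01 = 0.0014
  Condition Gamma: 0.19 × 0.076 = 0.01444
  Condition Alpha: 0.17 × 0.03 = 0.0051
  Condition Zeta: 0.13 × 0.032 = 0.00416
Sum = 0.07035.
Largest term belongs to Condition Beta, so Condition Beta is most probable.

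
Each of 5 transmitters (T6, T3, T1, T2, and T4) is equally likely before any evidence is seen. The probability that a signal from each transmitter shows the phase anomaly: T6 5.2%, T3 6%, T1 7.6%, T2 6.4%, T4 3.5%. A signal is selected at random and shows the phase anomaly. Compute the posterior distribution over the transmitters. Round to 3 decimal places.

T6 0.181, T3 0.209, T1 0.265, T2 0.223, T4 0.122

Since the prior is uniform, the posterior is proportional to the likelihood:
  T6: 0.052
  T3: 0.06
  T1: 0.076
  T2: 0.064
  T4: 0.035
Normalizing constant = 0.287.
P(T6 | anomaly) = 0.052/0.287 ≈ 0.181
P(T3 | anomaly) = 0.06/0.287 ≈ 0.209
P(T1 | anomaly) = 0.076/0.287 ≈ 0.265
P(T2 | anomaly) = 0.064/0.287 ≈ 0.223
P(T4 | anomaly) = 0.035/0.287 ≈ 0.122
(Check: 0.181+0.209+0.265+0.223+0.122 = 1.000.)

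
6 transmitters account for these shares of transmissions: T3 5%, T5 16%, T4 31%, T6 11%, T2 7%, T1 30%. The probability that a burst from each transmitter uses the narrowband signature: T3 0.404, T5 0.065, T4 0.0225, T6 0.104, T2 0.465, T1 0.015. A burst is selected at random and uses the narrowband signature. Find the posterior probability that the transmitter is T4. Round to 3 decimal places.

0.081

Compute prior × likelihood for every hypothesis:
  T3: 0.05 × 0.404 = 0.0202
  T5: 0.16 × 0.065 = 0.0104
  T4: 0.31 × 0.0225 = 0.006975
  T6: 0.11 × 0.104 = 0.01144
  T2: 0.07 × 0.465 = 0.03255
  T1: 0.3 × 0.015 = 0.0045
Total = 0.086065.
P(T4 | evidence) = 0.006975 / 0.086065 ≈ 0.081.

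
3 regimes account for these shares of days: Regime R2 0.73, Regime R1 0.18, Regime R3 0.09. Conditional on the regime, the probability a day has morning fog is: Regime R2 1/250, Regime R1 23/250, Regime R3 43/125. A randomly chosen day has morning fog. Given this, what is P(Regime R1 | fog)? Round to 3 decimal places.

0.328

By Bayes' rule, posterior ∝ prior × likelihood:
  Regime R2: 0.73 × 0.004 = 0.00292
  Regime R1: 0.18 × 0.092 = 0.01656
  Regime R3: 0.09 × 0.344 = 0.03096
Sum = 0.05044.
P(Regime R1 | evidence) = 0.01656 / 0.05044 ≈ 0.328.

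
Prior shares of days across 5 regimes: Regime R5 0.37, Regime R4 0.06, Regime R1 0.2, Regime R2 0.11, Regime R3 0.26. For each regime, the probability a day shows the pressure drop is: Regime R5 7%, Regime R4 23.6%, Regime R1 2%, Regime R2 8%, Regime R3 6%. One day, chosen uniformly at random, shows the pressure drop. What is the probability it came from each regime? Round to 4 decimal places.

Unnormalized posteriors (prior × likelihood):
  Regime R5: 0.37 × 0.07 = 0.0259
  Regime R4: 0.06 × 0.236 = 0.01416
  Regime R1: 0.2 × 0.02 = 0.004
  Regime R2: 0.11 × 0.08 = 0.0088
  Regime R3: 0.26 × 0.06 = 0.0156
Sum = 0.06846.
P(Regime R5 | drop) = 0.0259/0.06846 ≈ 0.3783
P(Regime R4 | drop) = 0.01416/0.06846 ≈ 0.2068
P(Regime R1 | drop) = 0.004/0.06846 ≈ 0.0584
P(Regime R2 | drop) = 0.0088/0.06846 ≈ 0.1285
P(Regime R3 | drop) = 0.0156/0.06846 ≈ 0.2279

Regime R5 0.3783, Regime R4 0.2068, Regime R1 0.0584, Regime R2 0.1285, Regime R3 0.2279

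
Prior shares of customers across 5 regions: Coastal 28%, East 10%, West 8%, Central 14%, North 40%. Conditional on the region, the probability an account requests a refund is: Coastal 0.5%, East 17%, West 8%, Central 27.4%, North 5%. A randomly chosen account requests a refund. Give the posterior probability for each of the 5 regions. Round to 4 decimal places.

By Bayes' rule, posterior ∝ prior × likelihood:
  Coastal: 0.28 × 0.005 = 0.0014
  East: 0.1 × 0.17 = 0.017
  West: 0.08 × 0.08 = 0.0064
  Central: 0.14 × 0.274 = 0.03836
  North: 0.4 × 0.05 = 0.02
Sum = 0.08316.
P(Coastal | refund) = 0.0014/0.08316 ≈ 0.0168
P(East | refund) = 0.017/0.08316 ≈ 0.2044
P(West | refund) = 0.0064/0.08316 ≈ 0.0770
P(Central | refund) = 0.03836/0.08316 ≈ 0.4613
P(North | refund) = 0.02/0.08316 ≈ 0.2405
(Check: 0.0168+0.2044+0.0770+0.4613+0.2405 = 1.0000.)

Coastal 0.0168, East 0.2044, West 0.0770, Central 0.4613, North 0.2405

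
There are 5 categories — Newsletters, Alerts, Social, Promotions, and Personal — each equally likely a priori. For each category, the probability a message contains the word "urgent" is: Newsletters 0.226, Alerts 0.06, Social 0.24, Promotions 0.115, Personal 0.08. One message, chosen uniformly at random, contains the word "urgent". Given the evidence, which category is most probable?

Since the prior is uniform, the posterior is proportional to the likelihood:
  Newsletters: 0.226
  Alerts: 0.06
  Social: 0.24
  Promotions: 0.115
  Personal: 0.08
Normalizing constant = 0.721.
Largest term belongs to Social, so Social is most probable.

Social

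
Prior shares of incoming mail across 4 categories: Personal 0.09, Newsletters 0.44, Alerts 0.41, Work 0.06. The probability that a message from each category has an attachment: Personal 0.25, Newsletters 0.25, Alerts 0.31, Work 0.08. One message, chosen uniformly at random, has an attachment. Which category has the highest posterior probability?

Alerts

Compute prior × likelihood for every hypothesis:
  Personal: 0.09 × 0.25 = 0.0225
  Newsletters: 0.44 × 0.25 = 0.11
  Alerts: 0.41 × 0.31 = 0.1271
  Work: 0.06 × 0.08 = 0.0048
Normalizing constant = 0.2644.
Largest term belongs to Alerts, so Alerts is most probable.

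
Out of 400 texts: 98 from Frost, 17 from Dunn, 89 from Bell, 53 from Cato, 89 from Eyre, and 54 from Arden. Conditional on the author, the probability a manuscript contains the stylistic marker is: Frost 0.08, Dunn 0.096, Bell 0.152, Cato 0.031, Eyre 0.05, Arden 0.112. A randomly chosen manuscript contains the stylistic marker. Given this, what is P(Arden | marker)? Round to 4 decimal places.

0.1721

By Bayes' rule, posterior ∝ prior × likelihood:
  Frost: 0.245 × 0.08 = 0.0196
  Dunn: 0.0425 × 0.096 = 0.00408
  Bell: 0.2225 × 0.152 = 0.03382
  Cato: 0.1325 × 0.031 = 0.0041075
  Eyre: 0.2225 × 0.05 = 0.011125
  Arden: 0.135 × 0.112 = 0.01512
Normalizing constant = 0.0878525.
P(Arden | evidence) = 0.01512 / 0.0878525 ≈ 0.1721.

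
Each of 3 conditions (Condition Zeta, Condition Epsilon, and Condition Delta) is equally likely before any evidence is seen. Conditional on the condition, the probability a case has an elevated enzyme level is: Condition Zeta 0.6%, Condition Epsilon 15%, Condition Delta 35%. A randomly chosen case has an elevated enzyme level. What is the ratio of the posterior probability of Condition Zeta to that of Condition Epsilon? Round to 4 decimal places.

0.0400

With a uniform prior (1/3 each), posterior ∝ likelihood:
  Condition Zeta: 0.006
  Condition Epsilon: 0.15
  Condition Delta: 0.35
Sum = 0.506.
The ratio is 0.006 / 0.15 (the normalizer cancels) = 0.0400.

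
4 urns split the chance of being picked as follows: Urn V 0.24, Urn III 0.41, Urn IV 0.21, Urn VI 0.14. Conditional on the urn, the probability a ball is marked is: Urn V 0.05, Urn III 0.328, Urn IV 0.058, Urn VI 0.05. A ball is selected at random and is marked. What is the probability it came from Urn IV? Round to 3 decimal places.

0.074

Prior × likelihood for each hypothesis:
  Urn V: 0.24 × 0.05 = 0.012
  Urn III: 0.41 × 0.328 = 0.13448
  Urn IV: 0.21 × 0.058 = 0.01218
  Urn VI: 0.14 × 0.05 = 0.007
Normalizing constant = 0.16566.
P(Urn IV | evidence) = 0.01218 / 0.16566 ≈ 0.074.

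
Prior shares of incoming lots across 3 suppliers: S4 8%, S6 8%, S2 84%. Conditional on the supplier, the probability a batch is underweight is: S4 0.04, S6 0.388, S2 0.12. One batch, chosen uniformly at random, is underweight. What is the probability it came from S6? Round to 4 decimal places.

0.2299

Compute prior × likelihood for every hypothesis:
  S4: 0.08 × 0.04 = 0.0032
  S6: 0.08 × 0.388 = 0.03104
  S2: 0.84 × 0.12 = 0.1008
Normalizing constant = 0.13504.
P(S6 | evidence) = 0.03104 / 0.13504 ≈ 0.2299.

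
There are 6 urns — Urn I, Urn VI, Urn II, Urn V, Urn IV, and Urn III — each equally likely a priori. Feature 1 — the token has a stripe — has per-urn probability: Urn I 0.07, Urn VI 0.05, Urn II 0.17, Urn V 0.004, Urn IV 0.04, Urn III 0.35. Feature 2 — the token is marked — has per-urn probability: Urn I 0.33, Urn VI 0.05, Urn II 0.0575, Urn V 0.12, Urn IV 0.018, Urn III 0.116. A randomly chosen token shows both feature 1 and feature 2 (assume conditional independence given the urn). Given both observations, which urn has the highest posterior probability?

Urn III

With a uniform prior (1/6 each), posterior ∝ likelihood:
  Urn I: 0.07 × 0.33 = 0.0231
  Urn VI: 0.05 × 0.05 = 0.0025
  Urn II: 0.17 × 0.0575 = 0.009775
  Urn V: 0.004 × 0.12 = 0.00048
  Urn IV: 0.04 × 0.018 = 0.00072
  Urn III: 0.35 × 0.116 = 0.0406
Normalizing constant = 0.077175.
Largest term belongs to Urn III, so Urn III is most probable.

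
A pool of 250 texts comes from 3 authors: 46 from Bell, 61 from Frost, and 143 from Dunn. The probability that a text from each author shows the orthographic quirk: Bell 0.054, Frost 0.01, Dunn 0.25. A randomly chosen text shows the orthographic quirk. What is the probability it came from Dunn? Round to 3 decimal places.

By Bayes' rule, posterior ∝ prior × likelihood:
  Bell: 0.184 × 0.054 = 0.009936
  Frost: 0.244 × 0.01 = 0.00244
  Dunn: 0.572 × 0.25 = 0.143
Normalizing constant = 0.155376.
P(Dunn | evidence) = 0.143 / 0.155376 ≈ 0.920.

0.920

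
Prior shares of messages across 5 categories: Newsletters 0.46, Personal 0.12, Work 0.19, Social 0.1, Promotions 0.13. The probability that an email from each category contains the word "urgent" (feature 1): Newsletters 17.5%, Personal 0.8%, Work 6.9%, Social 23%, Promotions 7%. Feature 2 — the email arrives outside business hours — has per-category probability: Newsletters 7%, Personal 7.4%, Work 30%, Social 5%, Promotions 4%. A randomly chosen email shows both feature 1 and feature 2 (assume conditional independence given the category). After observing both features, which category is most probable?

Newsletters

By Bayes' rule, posterior ∝ prior × likelihood:
  Newsletters: 0.46 × 0.175 × 0.07 = 0.005635
  Personal: 0.12 × 0.008 × 0.074 = 0.00007104
  Work: 0.19 × 0.069 × 0.3 = 0.003933
  Social: 0.1 × 0.23 × 0.05 = 0.00115
  Promotions: 0.13 × 0.07 × 0.04 = 0.000364
Sum = 0.01115304.
Largest term belongs to Newsletters, so Newsletters is most probable.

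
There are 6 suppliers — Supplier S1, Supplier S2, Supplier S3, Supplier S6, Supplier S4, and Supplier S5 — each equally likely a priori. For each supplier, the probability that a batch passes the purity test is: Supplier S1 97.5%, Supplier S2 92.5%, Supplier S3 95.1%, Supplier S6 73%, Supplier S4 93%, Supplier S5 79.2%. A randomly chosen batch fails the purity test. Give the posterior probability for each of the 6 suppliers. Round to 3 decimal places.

Supplier S1 0.036, Supplier S2 0.108, Supplier S3 0.070, Supplier S6 0.387, Supplier S4 0.100, Supplier S5 0.298

Taking complements, P(off-spec | each) = Supplier S1 0.025, Supplier S2 0.075, Supplier S3 0.049, Supplier S6 0.27, Supplier S4 0.07, Supplier S5 0.208.
With a uniform prior (1/6 each), posterior ∝ likelihood:
  Supplier S1: 0.025
  Supplier S2: 0.075
  Supplier S3: 0.049
  Supplier S6: 0.27
  Supplier S4: 0.07
  Supplier S5: 0.208
Total = 0.697.
P(Supplier S1 | off-spec) = 0.025/0.697 ≈ 0.036
P(Supplier S2 | off-spec) = 0.075/0.697 ≈ 0.108
P(Supplier S3 | off-spec) = 0.049/0.697 ≈ 0.070
P(Supplier S6 | off-spec) = 0.27/0.697 ≈ 0.387
P(Supplier S4 | off-spec) = 0.07/0.697 ≈ 0.100
P(Supplier S5 | off-spec) = 0.208/0.697 ≈ 0.298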